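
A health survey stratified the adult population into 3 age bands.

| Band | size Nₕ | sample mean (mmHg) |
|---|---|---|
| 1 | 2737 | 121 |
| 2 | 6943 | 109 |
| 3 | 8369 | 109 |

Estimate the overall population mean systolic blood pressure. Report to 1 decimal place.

110.8

x̄_st = (Σ Nₕx̄ₕ) / (Σ Nₕ) = (2737·121 + 6943·109 + 8369·109) / 18049
= 2000185 / 18049 = 110.820... → 110.8.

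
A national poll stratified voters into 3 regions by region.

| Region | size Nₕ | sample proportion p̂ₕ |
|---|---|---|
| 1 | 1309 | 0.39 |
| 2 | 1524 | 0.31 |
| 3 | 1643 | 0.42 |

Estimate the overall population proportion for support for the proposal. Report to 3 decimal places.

0.374

N = 1309 + 1524 + 1643 = 4476.
Overall proportion = Σ (Nₕ/N)·p̂ₕ.
Σ Nₕp̂ₕ = 510.51 + 472.44 + 690.06 = 1673.01.
1673.01 / 4476 = 0.37377... → 0.374.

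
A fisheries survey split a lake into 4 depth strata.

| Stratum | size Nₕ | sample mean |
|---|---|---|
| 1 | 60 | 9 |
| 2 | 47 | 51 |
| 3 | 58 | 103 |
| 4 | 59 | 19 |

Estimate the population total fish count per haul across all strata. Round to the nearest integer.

10032

1: 60·9 = 540
2: 47·51 = 2397
3: 58·103 = 5974
4: 59·19 = 1121
τ̂ = Σ Nₕx̄ₕ = 10032.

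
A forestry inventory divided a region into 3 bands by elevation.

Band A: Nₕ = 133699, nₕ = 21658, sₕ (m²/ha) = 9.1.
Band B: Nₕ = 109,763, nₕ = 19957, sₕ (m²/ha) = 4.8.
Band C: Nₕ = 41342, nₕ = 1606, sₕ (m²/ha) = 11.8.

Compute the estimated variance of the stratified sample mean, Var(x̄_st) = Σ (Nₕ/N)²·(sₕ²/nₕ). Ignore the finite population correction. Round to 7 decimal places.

0.0028410

N = 284804; Wₕ = Nₕ/N.
band A: (133699/284804)²·9.1²/21658 = 0.0008426138
band B: (109763/284804)²·4.8²/19957 = 0.0001714774
band C: (41342/284804)²·11.8²/1606 = 0.0018268768
Sum = 0.0028409681 → 0.0028410.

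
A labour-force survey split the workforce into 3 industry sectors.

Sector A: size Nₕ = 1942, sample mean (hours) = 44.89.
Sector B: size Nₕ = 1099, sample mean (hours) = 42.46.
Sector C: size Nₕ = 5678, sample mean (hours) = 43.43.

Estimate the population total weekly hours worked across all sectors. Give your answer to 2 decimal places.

380435.46

A: 1942·44.89 = 87176.38
B: 1099·42.46 = 46663.54
C: 5678·43.43 = 246595.54
τ̂ = Σ Nₕx̄ₕ = 380435.46.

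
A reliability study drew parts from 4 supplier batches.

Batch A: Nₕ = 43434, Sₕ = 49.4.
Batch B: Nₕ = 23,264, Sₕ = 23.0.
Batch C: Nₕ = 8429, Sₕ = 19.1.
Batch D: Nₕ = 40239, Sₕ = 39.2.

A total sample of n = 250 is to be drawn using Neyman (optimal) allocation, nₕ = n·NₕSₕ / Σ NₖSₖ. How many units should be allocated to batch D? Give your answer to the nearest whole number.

Σ NₕSₕ = 43434·49.4 + 23264·23.0 + 8429·19.1 + 40239·39.2 = 4419074.3.
Share for D: 1577368.8/4419074.3 = 0.35695.
n_D = 250 × 0.35695 = 89.236... → 89.

89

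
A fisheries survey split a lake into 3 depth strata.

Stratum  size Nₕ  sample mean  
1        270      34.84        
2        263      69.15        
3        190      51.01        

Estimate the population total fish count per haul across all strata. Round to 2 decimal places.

37285.15

Estimate total by summing Nₕ·x̄ₕ over strata.
270·34.84 + 263·69.15 + 190·51.01 = 9406.8 + 18186.45 + 9691.9 = 37285.15.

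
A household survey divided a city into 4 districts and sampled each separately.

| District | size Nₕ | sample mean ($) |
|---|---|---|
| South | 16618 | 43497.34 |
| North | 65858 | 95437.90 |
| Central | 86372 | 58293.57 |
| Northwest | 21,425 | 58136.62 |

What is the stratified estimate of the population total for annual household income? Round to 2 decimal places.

Estimate total by summing Nₕ·x̄ₕ over strata.
16618·43497.34 + 65858·95437.90 + 86372·58293.57 + 21425·58136.62 = 722838796.12 + 6285349218.2 + 5034932228.04 + 1245577083.5 = 13288697325.86.

13288697325.86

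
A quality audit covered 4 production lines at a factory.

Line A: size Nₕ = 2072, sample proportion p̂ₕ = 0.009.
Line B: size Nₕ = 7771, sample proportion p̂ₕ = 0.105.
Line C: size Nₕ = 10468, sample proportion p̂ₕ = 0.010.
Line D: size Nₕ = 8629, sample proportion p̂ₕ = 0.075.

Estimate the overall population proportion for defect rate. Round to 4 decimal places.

N = 2072 + 7771 + 10468 + 8629 = 28940.
Overall proportion = Σ (Nₕ/N)·p̂ₕ.
Σ Nₕp̂ₕ = 18.648 + 815.955 + 104.68 + 647.175 = 1586.458.
1586.458 / 28940 = 0.054819... → 0.0548.

0.0548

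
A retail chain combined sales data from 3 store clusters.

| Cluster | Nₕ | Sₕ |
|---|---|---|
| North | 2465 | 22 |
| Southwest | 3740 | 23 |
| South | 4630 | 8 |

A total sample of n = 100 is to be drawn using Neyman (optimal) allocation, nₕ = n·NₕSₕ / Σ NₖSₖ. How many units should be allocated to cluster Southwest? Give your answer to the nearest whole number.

49

North: NₕSₕ = 2465·22 = 54230
Southwest: NₕSₕ = 3740·23 = 86020
South: NₕSₕ = 4630·8 = 37040
Σ NₕSₕ = 177290.
n_Southwest = 100·86020/177290 = 48.519... → 49.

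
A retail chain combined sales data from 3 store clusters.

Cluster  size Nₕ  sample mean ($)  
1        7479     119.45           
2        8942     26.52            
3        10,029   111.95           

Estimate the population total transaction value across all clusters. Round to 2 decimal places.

2253254.94

1: 7479·119.45 = 893366.55
2: 8942·26.52 = 237141.84
3: 10029·111.95 = 1122746.55
τ̂ = Σ Nₕx̄ₕ = 2253254.94.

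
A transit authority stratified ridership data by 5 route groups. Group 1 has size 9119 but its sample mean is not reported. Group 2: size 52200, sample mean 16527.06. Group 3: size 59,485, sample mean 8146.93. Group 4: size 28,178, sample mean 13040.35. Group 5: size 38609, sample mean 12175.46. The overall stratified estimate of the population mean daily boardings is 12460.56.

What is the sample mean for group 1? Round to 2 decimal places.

Σ Nₕx̄ₕ = N·μ, so 9119·x̄_1 = 187591·12460.56 − (52200·16527.06 + 59485·8146.93 + 28178·13040.35 + 38609·12175.46).
= 2337488910.96 − 2184865980.49 = 152622930.47.
x̄_1 = 152622930.47 / 9119 = 16736.8056... → 16736.81.

16736.81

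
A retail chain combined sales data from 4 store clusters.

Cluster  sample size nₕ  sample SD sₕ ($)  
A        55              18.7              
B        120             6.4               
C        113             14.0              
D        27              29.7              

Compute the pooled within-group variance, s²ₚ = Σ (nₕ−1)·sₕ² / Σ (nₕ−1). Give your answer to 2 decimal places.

A: (55−1)·18.7² = 54·349.69 = 18883.26
B: (120−1)·6.4² = 119·40.96 = 4874.24
C: (113−1)·14.0² = 112·196 = 21952
D: (27−1)·29.7² = 26·882.09 = 22934.34
Numerator = 68643.84; denominator = Σ(nₕ−1) = 311.
s²ₚ = 68643.84/311 = 220.7197... → 220.72.

220.72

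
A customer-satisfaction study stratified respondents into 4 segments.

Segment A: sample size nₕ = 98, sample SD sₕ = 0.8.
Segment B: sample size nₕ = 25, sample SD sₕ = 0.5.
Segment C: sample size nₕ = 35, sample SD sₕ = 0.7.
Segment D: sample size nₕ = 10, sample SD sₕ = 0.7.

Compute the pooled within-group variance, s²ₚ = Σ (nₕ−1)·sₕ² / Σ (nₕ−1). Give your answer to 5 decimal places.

A: (98−1)·0.8² = 97·0.64 = 62.08
B: (25−1)·0.5² = 24·0.25 = 6
C: (35−1)·0.7² = 34·0.49 = 16.66
D: (10−1)·0.7² = 9·0.49 = 4.41
Numerator = 89.15; denominator = Σ(nₕ−1) = 164.
s²ₚ = 89.15/164 = 0.5435976... → 0.54360.

0.54360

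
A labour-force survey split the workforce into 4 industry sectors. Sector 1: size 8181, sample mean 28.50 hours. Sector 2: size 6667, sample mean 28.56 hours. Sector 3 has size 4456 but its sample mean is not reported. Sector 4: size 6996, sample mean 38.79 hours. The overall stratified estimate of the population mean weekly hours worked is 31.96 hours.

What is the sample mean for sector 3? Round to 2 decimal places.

Σ Nₕx̄ₕ = N·μ, so 4456·x̄_3 = 26300·31.96 − (8181·28.50 + 6667·28.56 + 6996·38.79).
= 840548 − 694942.86 = 145605.14.
x̄_3 = 145605.14 / 4456 = 32.6762... → 32.68.

32.68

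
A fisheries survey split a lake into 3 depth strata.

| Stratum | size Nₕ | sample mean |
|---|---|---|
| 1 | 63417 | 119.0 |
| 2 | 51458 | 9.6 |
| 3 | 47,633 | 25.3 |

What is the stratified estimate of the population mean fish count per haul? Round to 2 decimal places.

56.89

N = 63417 + 51458 + 47633 = 162508.
The stratified mean weights each stratum mean by its population share Nₕ/N.
Σ Nₕx̄ₕ = 63417·119.0 + 51458·9.6 + 47633·25.3 = 7546623 + 493996.8 + 1205114.9 = 9245734.7.
Divide by N: 9245734.7 / 162508 = 56.8940... → 56.89.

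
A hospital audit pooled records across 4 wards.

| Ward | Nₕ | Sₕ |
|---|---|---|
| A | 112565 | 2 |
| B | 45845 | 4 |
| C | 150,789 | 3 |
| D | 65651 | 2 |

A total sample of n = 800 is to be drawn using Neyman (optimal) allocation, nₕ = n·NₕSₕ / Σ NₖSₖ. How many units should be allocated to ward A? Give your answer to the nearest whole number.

A: NₕSₕ = 112565·2 = 225130
B: NₕSₕ = 45845·4 = 183380
C: NₕSₕ = 150789·3 = 452367
D: NₕSₕ = 65651·2 = 131302
Σ NₕSₕ = 992179.
n_A = 800·225130/992179 = 181.524... → 182.

182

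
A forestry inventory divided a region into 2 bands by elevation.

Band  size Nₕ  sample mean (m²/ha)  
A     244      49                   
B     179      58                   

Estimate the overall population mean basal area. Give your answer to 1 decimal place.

52.8

N = 423; weights Wₕ = Nₕ/N = (0.5768, 0.4232).
x̄_st = Σ Wₕ·x̄ₕ = 0.5768·49 + 0.4232·58 ≈ 52.809...
→ 52.8.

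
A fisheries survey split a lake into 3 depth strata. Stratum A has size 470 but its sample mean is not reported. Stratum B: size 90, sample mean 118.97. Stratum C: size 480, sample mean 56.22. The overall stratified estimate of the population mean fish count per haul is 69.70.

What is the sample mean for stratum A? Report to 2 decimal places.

N = 470 + 90 + 480 = 1040.
Overall total = μ·N = 69.70·1040 = 72488.
Subtract the known strata: 90·118.97 + 480·56.22 = 37692.9.
Remaining total for stratum A: 72488 − 37692.9 = 34795.1.
Divide by its size: 34795.1 / 470 = 74.0321... → 74.03.

74.03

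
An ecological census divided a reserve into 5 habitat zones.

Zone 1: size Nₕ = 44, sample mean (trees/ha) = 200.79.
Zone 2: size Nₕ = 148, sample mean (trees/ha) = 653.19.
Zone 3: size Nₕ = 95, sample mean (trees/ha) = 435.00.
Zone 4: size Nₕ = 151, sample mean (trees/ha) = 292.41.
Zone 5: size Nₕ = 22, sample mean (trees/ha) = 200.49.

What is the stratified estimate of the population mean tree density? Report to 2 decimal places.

424.78

x̄_st = (Σ Nₕx̄ₕ) / (Σ Nₕ) = (44·200.79 + 148·653.19 + 95·435.00 + 151·292.41 + 22·200.49) / 460
= 195396.57 / 460 = 424.7752... → 424.78.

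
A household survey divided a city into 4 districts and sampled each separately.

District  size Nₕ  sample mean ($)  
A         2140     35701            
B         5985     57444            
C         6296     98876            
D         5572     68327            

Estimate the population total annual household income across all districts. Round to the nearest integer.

1423443820

A: 2140·35701 = 76400140
B: 5985·57444 = 343802340
C: 6296·98876 = 622523296
D: 5572·68327 = 380718044
τ̂ = Σ Nₕx̄ₕ = 1423443820.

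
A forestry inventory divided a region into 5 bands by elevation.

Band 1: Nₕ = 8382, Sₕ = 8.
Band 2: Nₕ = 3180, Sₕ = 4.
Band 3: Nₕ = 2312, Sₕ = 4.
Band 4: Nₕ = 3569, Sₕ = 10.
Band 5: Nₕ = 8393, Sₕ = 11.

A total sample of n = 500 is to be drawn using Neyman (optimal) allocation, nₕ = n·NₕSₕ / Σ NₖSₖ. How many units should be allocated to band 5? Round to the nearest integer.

213

1: NₕSₕ = 8382·8 = 67056
2: NₕSₕ = 3180·4 = 12720
3: NₕSₕ = 2312·4 = 9248
4: NₕSₕ = 3569·10 = 35690
5: NₕSₕ = 8393·11 = 92323
Σ NₕSₕ = 217037.
n_5 = 500·92323/217037 = 212.690... → 213.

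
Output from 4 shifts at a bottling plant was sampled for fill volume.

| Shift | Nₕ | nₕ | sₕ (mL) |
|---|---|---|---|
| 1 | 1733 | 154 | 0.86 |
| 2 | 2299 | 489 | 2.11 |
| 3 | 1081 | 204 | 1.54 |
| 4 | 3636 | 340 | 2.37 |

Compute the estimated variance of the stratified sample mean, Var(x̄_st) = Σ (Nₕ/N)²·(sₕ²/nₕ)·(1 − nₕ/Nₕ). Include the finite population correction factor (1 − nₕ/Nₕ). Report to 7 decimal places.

0.0033971

N = 8749. Term for each stratum: Wₕ²sₕ²/nₕ·(1−nₕ/Nₕ).
Var(x̄_st) = 0.0001716880 + 0.0004949448 + 0.0001439858 + 0.0025864972 = 0.0033971159 → 0.0033971.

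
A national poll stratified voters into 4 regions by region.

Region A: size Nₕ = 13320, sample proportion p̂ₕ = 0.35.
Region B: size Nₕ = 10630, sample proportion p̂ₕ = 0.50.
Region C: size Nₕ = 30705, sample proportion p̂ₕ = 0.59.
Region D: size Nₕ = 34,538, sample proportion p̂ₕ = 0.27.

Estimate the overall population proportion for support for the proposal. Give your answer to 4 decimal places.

N = 13320 + 10630 + 30705 + 34538 = 89193.
Overall proportion = Σ (Nₕ/N)·p̂ₕ.
Σ Nₕp̂ₕ = 4662 + 5315 + 18115.95 + 9325.26 = 37418.21.
37418.21 / 89193 = 0.419520... → 0.4195.

0.4195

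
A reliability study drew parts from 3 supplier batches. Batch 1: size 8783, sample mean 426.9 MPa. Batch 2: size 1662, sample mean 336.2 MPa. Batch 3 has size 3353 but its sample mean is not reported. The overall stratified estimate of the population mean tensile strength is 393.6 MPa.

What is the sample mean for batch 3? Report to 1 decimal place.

N = 8783 + 1662 + 3353 = 13798.
Overall total = μ·N = 393.6·13798 = 5430892.8.
Subtract the known strata: 8783·426.9 + 1662·336.2 = 4308227.1.
Remaining total for batch 3: 5430892.8 − 4308227.1 = 1122665.7.
Divide by its size: 1122665.7 / 3353 = 334.824... → 334.8.

334.8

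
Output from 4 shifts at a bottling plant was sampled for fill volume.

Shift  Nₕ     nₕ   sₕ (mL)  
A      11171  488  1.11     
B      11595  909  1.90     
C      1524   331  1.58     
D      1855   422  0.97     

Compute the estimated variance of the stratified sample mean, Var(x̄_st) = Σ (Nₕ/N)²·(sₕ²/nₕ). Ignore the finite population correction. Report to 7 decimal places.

0.0012789

N = 26145. Term for each stratum: Wₕ²sₕ²/nₕ.
Var(x̄_st) = 0.0004609278 + 0.0007811016 + 0.0000256259 + 0.0000112238 = 0.0012788792 → 0.0012789.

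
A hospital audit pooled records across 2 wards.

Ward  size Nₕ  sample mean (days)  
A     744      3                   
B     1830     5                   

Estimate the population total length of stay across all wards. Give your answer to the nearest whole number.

A: 744·3 = 2232
B: 1830·5 = 9150
τ̂ = Σ Nₕx̄ₕ = 11382.

11382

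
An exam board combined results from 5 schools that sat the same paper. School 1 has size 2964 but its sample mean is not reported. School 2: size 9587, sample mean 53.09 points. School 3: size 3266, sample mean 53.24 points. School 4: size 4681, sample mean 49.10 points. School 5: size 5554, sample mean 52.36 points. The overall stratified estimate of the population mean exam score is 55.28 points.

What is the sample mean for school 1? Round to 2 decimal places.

N = 2964 + 9587 + 3266 + 4681 + 5554 = 26052.
Overall total = μ·N = 55.28·26052 = 1440154.56.
Subtract the known strata: 9587·53.09 + 3266·53.24 + 4681·49.10 + 5554·52.36 = 1203500.21.
Remaining total for school 1: 1440154.56 − 1203500.21 = 236654.35.
Divide by its size: 236654.35 / 2964 = 79.8429... → 79.84.

79.84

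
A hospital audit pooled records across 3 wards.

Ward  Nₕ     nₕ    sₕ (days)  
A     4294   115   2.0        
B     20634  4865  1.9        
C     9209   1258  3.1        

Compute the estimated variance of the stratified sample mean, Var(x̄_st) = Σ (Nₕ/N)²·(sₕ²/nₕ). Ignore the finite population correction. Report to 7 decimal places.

0.0013774

N = 34137; Wₕ = Nₕ/N.
ward A: (4294/34137)²·2.0²/115 = 0.0005503456
ward B: (20634/34137)²·1.9²/4865 = 0.0002711069
ward C: (9209/34137)²·3.1²/1258 = 0.0005559260
Sum = 0.0013773785 → 0.0013774.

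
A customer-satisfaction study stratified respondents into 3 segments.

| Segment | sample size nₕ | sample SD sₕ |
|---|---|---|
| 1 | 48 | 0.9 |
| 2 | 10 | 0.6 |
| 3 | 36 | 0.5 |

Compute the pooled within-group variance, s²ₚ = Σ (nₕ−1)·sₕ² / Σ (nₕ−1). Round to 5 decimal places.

0.55011

1: (48−1)·0.9² = 47·0.81 = 38.07
2: (10−1)·0.6² = 9·0.36 = 3.24
3: (36−1)·0.5² = 35·0.25 = 8.75
Numerator = 50.06; denominator = Σ(nₕ−1) = 91.
s²ₚ = 50.06/91 = 0.5501099... → 0.55011.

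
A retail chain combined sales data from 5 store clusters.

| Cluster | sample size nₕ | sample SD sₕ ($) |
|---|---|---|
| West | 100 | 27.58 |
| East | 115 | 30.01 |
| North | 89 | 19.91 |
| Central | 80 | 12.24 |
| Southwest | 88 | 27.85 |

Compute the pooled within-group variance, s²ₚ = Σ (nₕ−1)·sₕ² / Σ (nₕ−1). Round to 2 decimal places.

Degrees of freedom: 99 + 114 + 88 + 79 + 87 = 467.
Σ(nₕ−1)sₕ² = 99·760.6564 + 114·900.6001 + 88·396.4081 + 79·149.8176 + 87·775.6225 = 292172.0557.
s²ₚ = 292172.0557 / 467 = 625.6361... → 625.64.

625.64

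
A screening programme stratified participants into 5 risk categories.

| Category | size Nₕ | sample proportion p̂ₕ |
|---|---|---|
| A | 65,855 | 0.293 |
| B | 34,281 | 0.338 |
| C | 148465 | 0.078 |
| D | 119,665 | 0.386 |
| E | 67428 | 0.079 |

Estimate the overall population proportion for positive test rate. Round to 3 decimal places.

N = 65855 + 34281 + 148465 + 119665 + 67428 = 435694.
Overall proportion = Σ (Nₕ/N)·p̂ₕ.
Σ Nₕp̂ₕ = 19295.515 + 11586.978 + 11580.27 + 46190.69 + 5326.812 = 93980.265.
93980.265 / 435694 = 0.21570... → 0.216.

0.216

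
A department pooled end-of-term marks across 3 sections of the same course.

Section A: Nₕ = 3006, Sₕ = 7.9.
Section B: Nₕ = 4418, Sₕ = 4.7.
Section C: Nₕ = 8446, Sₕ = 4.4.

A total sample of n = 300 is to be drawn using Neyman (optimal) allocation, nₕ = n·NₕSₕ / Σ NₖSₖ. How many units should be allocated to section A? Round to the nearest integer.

87

A: NₕSₕ = 3006·7.9 = 23747.4
B: NₕSₕ = 4418·4.7 = 20764.6
C: NₕSₕ = 8446·4.4 = 37162.4
Σ NₕSₕ = 81674.4.
n_A = 300·23747.4/81674.4 = 87.227... → 87.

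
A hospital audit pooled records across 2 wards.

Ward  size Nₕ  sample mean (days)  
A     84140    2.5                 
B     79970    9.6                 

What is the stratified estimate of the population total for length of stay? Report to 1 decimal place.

978062.0

Estimate total by summing Nₕ·x̄ₕ over strata.
84140·2.5 + 79970·9.6 = 210350 + 767712 = 978062.0.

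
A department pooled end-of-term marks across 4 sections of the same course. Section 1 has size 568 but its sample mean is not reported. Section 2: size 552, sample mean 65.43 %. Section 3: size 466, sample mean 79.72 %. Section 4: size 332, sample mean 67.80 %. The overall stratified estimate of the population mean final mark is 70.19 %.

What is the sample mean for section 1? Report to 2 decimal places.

68.39

N = 568 + 552 + 466 + 332 = 1918.
Overall total = μ·N = 70.19·1918 = 134624.42.
Subtract the known strata: 552·65.43 + 466·79.72 + 332·67.80 = 95776.48.
Remaining total for section 1: 134624.42 − 95776.48 = 38847.94.
Divide by its size: 38847.94 / 568 = 68.3943... → 68.39.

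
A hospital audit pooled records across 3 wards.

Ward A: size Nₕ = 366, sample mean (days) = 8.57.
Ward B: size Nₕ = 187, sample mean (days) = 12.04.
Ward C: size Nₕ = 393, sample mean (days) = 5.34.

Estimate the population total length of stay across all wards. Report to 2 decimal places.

7486.72

Estimate total by summing Nₕ·x̄ₕ over strata.
366·8.57 + 187·12.04 + 393·5.34 = 3136.62 + 2251.48 + 2098.62 = 7486.72.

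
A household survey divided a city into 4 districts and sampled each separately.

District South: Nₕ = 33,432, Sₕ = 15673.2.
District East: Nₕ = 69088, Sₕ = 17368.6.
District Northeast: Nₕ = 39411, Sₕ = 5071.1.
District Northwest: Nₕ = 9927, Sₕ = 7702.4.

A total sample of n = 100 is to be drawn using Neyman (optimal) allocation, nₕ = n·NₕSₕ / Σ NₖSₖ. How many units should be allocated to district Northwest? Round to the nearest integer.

Σ NₕSₕ = 33432·15673.2 + 69088·17368.6 + 39411·5071.1 + 9927·7702.4 = 2000267106.1.
Share for Northwest: 76461724.8/2000267106.1 = 0.03823.
n_Northwest = 100 × 0.03823 = 3.823... → 4.

4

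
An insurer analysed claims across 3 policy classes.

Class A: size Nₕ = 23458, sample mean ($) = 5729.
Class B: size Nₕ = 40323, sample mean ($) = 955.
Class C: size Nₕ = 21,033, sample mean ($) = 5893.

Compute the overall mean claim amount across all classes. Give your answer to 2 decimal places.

3499.97

x̄_st = (Σ Nₕx̄ₕ) / (Σ Nₕ) = (23458·5729 + 40323·955 + 21033·5893) / 84814
= 296846816 / 84814 = 3499.9742... → 3499.97.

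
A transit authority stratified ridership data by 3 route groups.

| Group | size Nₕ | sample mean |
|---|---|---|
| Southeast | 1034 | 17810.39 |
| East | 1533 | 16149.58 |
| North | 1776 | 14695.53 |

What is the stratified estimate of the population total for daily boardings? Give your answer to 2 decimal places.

69272510.68

Estimate total by summing Nₕ·x̄ₕ over strata.
1034·17810.39 + 1533·16149.58 + 1776·14695.53 = 18415943.26 + 24757306.14 + 26099261.28 = 69272510.68.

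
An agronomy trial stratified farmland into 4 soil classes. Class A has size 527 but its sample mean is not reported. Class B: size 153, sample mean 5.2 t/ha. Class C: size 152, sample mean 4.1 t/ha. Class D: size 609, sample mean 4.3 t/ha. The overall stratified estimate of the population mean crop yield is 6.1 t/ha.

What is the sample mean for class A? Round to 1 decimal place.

N = 527 + 153 + 152 + 609 = 1441.
Overall total = μ·N = 6.1·1441 = 8790.1.
Subtract the known strata: 153·5.2 + 152·4.1 + 609·4.3 = 4037.5.
Remaining total for class A: 8790.1 − 4037.5 = 4752.6.
Divide by its size: 4752.6 / 527 = 9.018... → 9.0.

9.0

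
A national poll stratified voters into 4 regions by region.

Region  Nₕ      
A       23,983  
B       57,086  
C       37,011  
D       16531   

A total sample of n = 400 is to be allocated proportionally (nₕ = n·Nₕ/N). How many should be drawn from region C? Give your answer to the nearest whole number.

Share of region C = 37011/134611 = 0.27495.
Allocate 400 × 0.27495 = 109.979... → 110.

110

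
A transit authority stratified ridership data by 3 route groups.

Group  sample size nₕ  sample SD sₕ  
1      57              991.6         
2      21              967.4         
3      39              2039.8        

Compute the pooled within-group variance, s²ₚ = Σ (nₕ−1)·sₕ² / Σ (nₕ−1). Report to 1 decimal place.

Degrees of freedom: 56 + 20 + 38 = 114.
Σ(nₕ−1)sₕ² = 56·983270.56 + 20·935862.76 + 38·4160784.04 = 231890200.08.
s²ₚ = 231890200.08 / 114 = 2034124.562... → 2034124.6.

2034124.6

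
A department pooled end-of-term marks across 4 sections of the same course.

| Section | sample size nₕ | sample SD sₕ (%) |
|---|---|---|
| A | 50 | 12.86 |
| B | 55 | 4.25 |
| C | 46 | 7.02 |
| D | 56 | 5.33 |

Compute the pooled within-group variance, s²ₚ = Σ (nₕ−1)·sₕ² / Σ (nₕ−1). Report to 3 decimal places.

Degrees of freedom: 49 + 54 + 45 + 55 = 203.
Σ(nₕ−1)sₕ² = 49·165.3796 + 54·18.0625 + 45·49.2804 + 55·28.4089 = 12859.0829.
s²ₚ = 12859.0829 / 203 = 63.34524... → 63.345.

63.345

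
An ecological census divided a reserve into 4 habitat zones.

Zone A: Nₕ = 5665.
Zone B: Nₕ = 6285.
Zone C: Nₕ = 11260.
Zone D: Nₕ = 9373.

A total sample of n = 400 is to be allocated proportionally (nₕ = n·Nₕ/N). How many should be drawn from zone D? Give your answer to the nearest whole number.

115

Share of zone D = 9373/32583 = 0.28767.
Allocate 400 × 0.28767 = 115.066... → 115.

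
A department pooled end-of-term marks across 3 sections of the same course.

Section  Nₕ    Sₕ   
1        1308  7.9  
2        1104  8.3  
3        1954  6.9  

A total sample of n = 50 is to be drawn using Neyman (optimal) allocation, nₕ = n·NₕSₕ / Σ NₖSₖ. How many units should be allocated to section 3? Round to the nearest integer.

1: NₕSₕ = 1308·7.9 = 10333.2
2: NₕSₕ = 1104·8.3 = 9163.2
3: NₕSₕ = 1954·6.9 = 13482.6
Σ NₕSₕ = 32979.
n_3 = 50·13482.6/32979 = 20.441... → 20.

20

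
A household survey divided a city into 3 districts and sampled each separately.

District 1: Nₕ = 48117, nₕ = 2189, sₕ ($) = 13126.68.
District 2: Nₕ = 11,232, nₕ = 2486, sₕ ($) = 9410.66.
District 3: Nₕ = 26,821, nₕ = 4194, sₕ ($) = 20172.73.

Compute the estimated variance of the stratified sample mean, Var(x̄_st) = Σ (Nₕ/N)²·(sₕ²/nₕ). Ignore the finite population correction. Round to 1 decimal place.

34549.7

N = 86170. Term for each stratum: Wₕ²sₕ²/nₕ.
Var(x̄_st) = 24544.2029 + 605.2587 + 9400.2342 = 34549.6958 → 34549.7.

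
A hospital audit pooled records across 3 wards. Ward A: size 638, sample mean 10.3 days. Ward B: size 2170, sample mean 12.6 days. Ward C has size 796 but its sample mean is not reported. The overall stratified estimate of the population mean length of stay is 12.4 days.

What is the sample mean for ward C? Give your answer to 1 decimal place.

13.5

Σ Nₕx̄ₕ = N·μ, so 796·x̄_C = 3604·12.4 − (638·10.3 + 2170·12.6).
= 44689.6 − 33913.4 = 10776.2.
x̄_C = 10776.2 / 796 = 13.538... → 13.5.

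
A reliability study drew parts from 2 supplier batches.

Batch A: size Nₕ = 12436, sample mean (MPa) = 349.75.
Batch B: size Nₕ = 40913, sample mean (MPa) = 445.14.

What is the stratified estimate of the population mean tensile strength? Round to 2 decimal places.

422.90

N = 53349; weights Wₕ = Nₕ/N = (0.2331, 0.7669).
x̄_st = Σ Wₕ·x̄ₕ = 0.2331·349.75 + 0.7669·445.14 ≈ 422.9040...
→ 422.90.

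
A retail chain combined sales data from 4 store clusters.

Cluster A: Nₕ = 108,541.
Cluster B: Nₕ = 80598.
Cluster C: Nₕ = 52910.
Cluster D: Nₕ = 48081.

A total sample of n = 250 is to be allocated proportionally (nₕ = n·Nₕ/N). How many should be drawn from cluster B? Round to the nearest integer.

Share of cluster B = 80598/290130 = 0.27780.
Allocate 250 × 0.27780 = 69.450... → 69.

69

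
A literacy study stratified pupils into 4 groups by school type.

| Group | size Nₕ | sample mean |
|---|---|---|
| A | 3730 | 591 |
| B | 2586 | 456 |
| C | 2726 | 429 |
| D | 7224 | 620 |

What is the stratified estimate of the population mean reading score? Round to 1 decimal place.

N = 3730 + 2586 + 2726 + 7224 = 16266.
Weight each subgroup mean by Nₕ/N and sum.
Σ Nₕx̄ₕ = 3730·591 + 2586·456 + 2726·429 + 7224·620 = 2204430 + 1179216 + 1169454 + 4478880 = 9031980.
Divide by N: 9031980 / 16266 = 555.267... → 555.3.

555.3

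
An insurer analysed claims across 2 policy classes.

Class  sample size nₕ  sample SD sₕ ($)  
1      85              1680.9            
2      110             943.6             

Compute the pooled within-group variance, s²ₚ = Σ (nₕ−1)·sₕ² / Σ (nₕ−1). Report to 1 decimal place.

1732576.2

1: (85−1)·1680.9² = 84·2825424.81 = 237335684.04
2: (110−1)·943.6² = 109·890380.96 = 97051524.64
Numerator = 334387208.68; denominator = Σ(nₕ−1) = 193.
s²ₚ = 334387208.68/193 = 1732576.211... → 1732576.2.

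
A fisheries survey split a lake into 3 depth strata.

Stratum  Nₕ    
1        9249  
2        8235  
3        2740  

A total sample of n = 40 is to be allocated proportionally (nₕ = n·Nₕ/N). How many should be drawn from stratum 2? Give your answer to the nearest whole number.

16

Share of stratum 2 = 8235/20224 = 0.40719.
Allocate 40 × 0.40719 = 16.288... → 16.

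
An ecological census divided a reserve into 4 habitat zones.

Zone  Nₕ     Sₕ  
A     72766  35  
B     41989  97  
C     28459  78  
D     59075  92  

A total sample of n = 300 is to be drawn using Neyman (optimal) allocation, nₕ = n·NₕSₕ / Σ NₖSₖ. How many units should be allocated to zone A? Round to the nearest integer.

A: NₕSₕ = 72766·35 = 2546810
B: NₕSₕ = 41989·97 = 4072933
C: NₕSₕ = 28459·78 = 2219802
D: NₕSₕ = 59075·92 = 5434900
Σ NₕSₕ = 14274445.
n_A = 300·2546810/14274445 = 53.525... → 54.

54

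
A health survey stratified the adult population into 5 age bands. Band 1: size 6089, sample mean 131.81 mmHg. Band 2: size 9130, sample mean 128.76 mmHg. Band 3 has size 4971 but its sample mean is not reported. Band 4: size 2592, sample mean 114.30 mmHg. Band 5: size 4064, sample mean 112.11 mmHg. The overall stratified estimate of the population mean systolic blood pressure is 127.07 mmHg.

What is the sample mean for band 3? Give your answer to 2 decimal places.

N = 6089 + 9130 + 4971 + 2592 + 4064 = 26846.
Overall total = μ·N = 127.07·26846 = 3411321.22.
Subtract the known strata: 6089·131.81 + 9130·128.76 + 2592·114.30 + 4064·112.11 = 2730050.53.
Remaining total for band 3: 3411321.22 − 2730050.53 = 681270.69.
Divide by its size: 681270.69 / 4971 = 137.0490... → 137.05.

137.05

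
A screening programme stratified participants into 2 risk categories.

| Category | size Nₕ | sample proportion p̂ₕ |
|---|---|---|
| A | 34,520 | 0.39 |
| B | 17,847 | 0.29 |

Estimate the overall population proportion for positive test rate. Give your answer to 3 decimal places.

0.356

N = 34520 + 17847 = 52367.
Overall proportion = Σ (Nₕ/N)·p̂ₕ.
Σ Nₕp̂ₕ = 13462.8 + 5175.63 = 18638.43.
18638.43 / 52367 = 0.35592... → 0.356.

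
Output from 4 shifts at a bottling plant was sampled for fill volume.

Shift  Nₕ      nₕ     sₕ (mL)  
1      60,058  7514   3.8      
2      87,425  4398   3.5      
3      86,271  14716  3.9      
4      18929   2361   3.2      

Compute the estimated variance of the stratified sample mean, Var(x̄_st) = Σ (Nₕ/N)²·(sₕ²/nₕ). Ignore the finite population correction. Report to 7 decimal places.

0.0005868

N = 252683; Wₕ = Nₕ/N.
shift 1: (60058/252683)²·3.8²/7514 = 0.0001085640
shift 2: (87425/252683)²·3.5²/4398 = 0.0003334265
shift 3: (86271/252683)²·3.9²/14716 = 0.0001204806
shift 4: (18929/252683)²·3.2²/2361 = 0.0000243393
Sum = 0.0005868103 → 0.0005868.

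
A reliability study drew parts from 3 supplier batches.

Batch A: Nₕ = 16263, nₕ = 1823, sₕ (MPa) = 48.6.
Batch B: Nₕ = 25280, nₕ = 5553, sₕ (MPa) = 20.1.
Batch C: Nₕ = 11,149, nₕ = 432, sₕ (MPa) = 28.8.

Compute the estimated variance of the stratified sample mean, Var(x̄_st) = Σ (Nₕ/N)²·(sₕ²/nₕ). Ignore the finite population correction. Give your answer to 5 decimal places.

0.22613

N = 52692. Term for each stratum: Wₕ²sₕ²/nₕ.
Var(x̄_st) = 0.12342349 + 0.01674670 + 0.08595748 = 0.22612767 → 0.22613.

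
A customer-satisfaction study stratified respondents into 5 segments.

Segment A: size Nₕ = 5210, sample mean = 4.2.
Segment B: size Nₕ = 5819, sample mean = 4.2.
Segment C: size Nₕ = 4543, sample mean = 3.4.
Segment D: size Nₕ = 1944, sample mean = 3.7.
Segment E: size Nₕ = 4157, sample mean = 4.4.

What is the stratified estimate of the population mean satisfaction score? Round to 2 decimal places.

N = 5210 + 5819 + 4543 + 1944 + 4157 = 21673.
The stratified mean weights each stratum mean by its population share Nₕ/N.
Σ Nₕx̄ₕ = 5210·4.2 + 5819·4.2 + 4543·3.4 + 1944·3.7 + 4157·4.4 = 21882 + 24439.8 + 15446.2 + 7192.8 + 18290.8 = 87251.6.
Divide by N: 87251.6 / 21673 = 4.0258... → 4.03.

4.03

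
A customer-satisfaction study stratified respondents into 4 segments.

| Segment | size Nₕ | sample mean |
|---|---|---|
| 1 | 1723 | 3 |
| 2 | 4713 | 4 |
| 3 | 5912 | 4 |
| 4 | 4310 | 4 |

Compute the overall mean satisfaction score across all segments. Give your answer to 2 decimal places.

3.90

N = 1723 + 4713 + 5912 + 4310 = 16658.
Overall mean = Σ (Nₕ/N)·x̄ₕ — weight by population share, not a simple average.
Σ Nₕx̄ₕ = 1723·3 + 4713·4 + 5912·4 + 4310·4 = 5169 + 18852 + 23648 + 17240 = 64909.
Divide by N: 64909 / 16658 = 3.8966... → 3.90.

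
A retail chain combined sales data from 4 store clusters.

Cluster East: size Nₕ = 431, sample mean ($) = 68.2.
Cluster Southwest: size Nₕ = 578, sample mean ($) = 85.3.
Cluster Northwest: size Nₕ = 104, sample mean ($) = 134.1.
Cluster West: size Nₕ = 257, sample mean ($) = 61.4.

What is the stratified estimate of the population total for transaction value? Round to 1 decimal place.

East: 431·68.2 = 29394.2
Southwest: 578·85.3 = 49303.4
Northwest: 104·134.1 = 13946.4
West: 257·61.4 = 15779.8
τ̂ = Σ Nₕx̄ₕ = 108423.8.

108423.8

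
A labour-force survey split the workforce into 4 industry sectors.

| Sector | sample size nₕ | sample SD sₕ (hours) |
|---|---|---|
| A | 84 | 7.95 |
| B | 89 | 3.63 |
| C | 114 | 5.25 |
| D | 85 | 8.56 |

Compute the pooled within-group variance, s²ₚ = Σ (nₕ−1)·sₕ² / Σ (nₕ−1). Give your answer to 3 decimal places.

42.595

Degrees of freedom: 83 + 88 + 113 + 84 = 368.
Σ(nₕ−1)sₕ² = 83·63.2025 + 88·13.1769 + 113·27.5625 + 84·73.2736 = 15674.9196.
s²ₚ = 15674.9196 / 368 = 42.59489... → 42.595.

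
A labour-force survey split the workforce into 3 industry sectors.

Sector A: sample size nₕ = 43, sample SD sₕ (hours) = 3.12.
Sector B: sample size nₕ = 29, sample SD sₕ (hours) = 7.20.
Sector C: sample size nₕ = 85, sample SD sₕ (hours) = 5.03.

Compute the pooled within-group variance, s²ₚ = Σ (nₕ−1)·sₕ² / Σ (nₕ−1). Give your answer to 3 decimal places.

A: (43−1)·3.12² = 42·9.7344 = 408.8448
B: (29−1)·7.20² = 28·51.84 = 1451.52
C: (85−1)·5.03² = 84·25.3009 = 2125.2756
Numerator = 3985.6404; denominator = Σ(nₕ−1) = 154.
s²ₚ = 3985.6404/154 = 25.88078... → 25.881.

25.881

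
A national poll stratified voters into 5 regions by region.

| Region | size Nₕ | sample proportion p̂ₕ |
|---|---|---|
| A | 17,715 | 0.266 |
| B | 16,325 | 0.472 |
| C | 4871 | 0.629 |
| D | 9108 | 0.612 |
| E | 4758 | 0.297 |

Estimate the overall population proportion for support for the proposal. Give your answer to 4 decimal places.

N = 17715 + 16325 + 4871 + 9108 + 4758 = 52777.
Overall proportion = Σ (Nₕ/N)·p̂ₕ.
Σ Nₕp̂ₕ = 4712.19 + 7705.4 + 3063.859 + 5574.096 + 1413.126 = 22468.671.
22468.671 / 52777 = 0.425728... → 0.4257.

0.4257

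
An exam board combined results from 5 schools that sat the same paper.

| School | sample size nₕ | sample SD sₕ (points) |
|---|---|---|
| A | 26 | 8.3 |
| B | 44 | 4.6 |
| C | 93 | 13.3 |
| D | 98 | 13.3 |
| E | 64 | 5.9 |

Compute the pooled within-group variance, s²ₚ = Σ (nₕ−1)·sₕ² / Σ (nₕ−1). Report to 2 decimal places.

119.55

A: (26−1)·8.3² = 25·68.89 = 1722.25
B: (44−1)·4.6² = 43·21.16 = 909.88
C: (93−1)·13.3² = 92·176.89 = 16273.88
D: (98−1)·13.3² = 97·176.89 = 17158.33
E: (64−1)·5.9² = 63·34.81 = 2193.03
Numerator = 38257.37; denominator = Σ(nₕ−1) = 320.
s²ₚ = 38257.37/320 = 119.5543... → 119.55.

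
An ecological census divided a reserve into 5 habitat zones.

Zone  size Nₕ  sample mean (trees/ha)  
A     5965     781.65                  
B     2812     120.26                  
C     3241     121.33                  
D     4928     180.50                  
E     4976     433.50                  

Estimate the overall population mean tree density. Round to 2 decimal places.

385.03

x̄_st = (Σ Nₕx̄ₕ) / (Σ Nₕ) = (5965·781.65 + 2812·120.26 + 3241·121.33 + 4928·180.50 + 4976·433.50) / 21922
= 8440543.9 / 21922 = 385.0262... → 385.03.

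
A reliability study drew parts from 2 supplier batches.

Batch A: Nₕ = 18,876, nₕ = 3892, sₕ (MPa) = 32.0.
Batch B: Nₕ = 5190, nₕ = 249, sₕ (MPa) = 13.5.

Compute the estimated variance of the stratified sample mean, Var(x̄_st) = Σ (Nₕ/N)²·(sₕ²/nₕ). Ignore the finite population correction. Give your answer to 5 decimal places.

N = 24066; Wₕ = Nₕ/N.
batch A: (18876/24066)²·32.0²/3892 = 0.16185989
batch B: (5190/24066)²·13.5²/249 = 0.03404043
Sum = 0.19590032 → 0.19590.

0.19590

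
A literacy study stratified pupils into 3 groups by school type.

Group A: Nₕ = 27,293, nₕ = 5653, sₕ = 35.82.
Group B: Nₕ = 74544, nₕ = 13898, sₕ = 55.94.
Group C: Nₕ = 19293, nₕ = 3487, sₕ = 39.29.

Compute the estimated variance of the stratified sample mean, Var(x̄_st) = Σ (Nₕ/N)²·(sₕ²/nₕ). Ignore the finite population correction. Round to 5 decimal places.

0.10803

N = 121130; Wₕ = Nₕ/N.
group A: (27293/121130)²·35.82²/5653 = 0.01152315
group B: (74544/121130)²·55.94²/13898 = 0.08527359
group C: (19293/121130)²·39.29²/3487 = 0.01123074
Sum = 0.10802748 → 0.10803.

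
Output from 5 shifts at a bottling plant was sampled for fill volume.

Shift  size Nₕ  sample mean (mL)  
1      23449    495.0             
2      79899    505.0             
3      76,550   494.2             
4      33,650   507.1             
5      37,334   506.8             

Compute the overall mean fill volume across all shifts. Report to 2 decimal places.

N = 23449 + 79899 + 76550 + 33650 + 37334 = 250882.
The stratified mean weights each stratum mean by its population share Nₕ/N.
Σ Nₕx̄ₕ = 23449·495.0 + 79899·505.0 + 76550·494.2 + 33650·507.1 + 37334·506.8 = 11607255 + 40348995 + 37831010 + 17063915 + 18920871.2 = 125772046.2.
Divide by N: 125772046.2 / 250882 = 501.3195... → 501.32.

501.32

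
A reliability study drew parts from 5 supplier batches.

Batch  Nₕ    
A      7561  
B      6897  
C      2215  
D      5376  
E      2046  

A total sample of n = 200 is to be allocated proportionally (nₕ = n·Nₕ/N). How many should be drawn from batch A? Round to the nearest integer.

63

Share of batch A = 7561/24095 = 0.31380.
Allocate 200 × 0.31380 = 62.760... → 63.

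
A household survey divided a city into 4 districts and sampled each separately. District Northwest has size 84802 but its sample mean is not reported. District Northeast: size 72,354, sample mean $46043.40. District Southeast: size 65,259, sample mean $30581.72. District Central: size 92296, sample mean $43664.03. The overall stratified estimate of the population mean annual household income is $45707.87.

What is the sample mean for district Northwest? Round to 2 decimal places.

59286.31

N = 84802 + 72354 + 65259 + 92296 = 314711.
Overall total = μ·N = 45707.87·314711 = 14384769475.57.
Subtract the known strata: 72354·46043.40 + 65259·30581.72 + 92296·43664.03 = 9357171941.96.
Remaining total for district Northwest: 14384769475.57 − 9357171941.96 = 5027597533.61.
Divide by its size: 5027597533.61 / 84802 = 59286.3085... → 59286.31.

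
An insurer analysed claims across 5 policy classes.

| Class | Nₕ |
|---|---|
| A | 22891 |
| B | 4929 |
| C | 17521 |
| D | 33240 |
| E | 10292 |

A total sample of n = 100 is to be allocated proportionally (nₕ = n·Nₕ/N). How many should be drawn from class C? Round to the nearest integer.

20

Share of class C = 17521/88873 = 0.19715.
Allocate 100 × 0.19715 = 19.715... → 20.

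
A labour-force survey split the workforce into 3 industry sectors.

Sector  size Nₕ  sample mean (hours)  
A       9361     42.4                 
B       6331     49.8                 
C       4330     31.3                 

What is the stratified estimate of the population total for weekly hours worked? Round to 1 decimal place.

A: 9361·42.4 = 396906.4
B: 6331·49.8 = 315283.8
C: 4330·31.3 = 135529
τ̂ = Σ Nₕx̄ₕ = 847719.2.

847719.2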